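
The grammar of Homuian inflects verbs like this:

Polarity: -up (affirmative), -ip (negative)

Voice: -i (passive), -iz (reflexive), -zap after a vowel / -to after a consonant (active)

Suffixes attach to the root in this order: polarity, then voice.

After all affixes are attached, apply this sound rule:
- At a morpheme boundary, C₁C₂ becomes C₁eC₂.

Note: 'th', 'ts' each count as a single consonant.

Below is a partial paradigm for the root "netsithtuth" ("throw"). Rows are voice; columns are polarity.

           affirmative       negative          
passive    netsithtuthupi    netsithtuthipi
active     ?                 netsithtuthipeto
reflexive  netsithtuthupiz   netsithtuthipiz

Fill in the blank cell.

netsithtuthupeto

Attach polarity affirmative -up → netsithtuthup.
Attach voice active -to (after consonant 'p') → netsithtuthupto.
Apply epenthesis: netsithtuthupto → netsithtuthupeto.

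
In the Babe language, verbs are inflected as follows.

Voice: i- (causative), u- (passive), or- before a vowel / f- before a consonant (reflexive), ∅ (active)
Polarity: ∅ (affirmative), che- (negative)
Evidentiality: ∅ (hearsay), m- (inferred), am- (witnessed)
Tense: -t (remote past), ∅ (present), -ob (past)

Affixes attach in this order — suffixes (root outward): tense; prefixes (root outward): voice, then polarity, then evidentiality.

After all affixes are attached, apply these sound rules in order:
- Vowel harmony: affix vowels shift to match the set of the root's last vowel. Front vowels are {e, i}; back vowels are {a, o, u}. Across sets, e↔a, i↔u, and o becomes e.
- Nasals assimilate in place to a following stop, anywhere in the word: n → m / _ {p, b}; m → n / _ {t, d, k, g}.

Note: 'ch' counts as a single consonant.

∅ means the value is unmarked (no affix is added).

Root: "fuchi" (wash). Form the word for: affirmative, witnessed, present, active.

voice = active: zero marking, form stays fuchi.
polarity = affirmative: zero marking, form stays fuchi.
tense = present: zero marking, form stays fuchi.
Attach evidentiality witnessed am- → amfuchi.
Apply vowel harmony: amfuchi → emfuchi.
Nasal assimilation: no change.

emfuchi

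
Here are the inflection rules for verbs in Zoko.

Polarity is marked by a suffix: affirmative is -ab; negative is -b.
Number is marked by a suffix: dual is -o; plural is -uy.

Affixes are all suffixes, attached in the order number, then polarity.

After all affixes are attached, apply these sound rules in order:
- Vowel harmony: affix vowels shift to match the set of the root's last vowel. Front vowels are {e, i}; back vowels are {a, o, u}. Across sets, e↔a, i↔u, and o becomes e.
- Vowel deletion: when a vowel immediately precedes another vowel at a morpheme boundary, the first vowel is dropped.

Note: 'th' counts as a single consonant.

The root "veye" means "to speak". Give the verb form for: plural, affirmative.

Attach number plural -uy → veyeuy.
Attach polarity affirmative -ab → veyeuyab.
Apply vowel harmony: veyeuyab → veyeiyeb.
Apply vowel deletion: veyeiyeb → veyiyeb.

veyiyeb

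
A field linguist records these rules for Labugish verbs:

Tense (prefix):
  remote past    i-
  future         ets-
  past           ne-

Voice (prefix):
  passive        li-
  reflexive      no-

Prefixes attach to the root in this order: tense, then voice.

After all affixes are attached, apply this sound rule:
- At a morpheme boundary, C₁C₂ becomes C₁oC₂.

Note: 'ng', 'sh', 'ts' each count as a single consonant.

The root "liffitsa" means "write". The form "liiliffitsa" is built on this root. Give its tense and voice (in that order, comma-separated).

remote past, passive

Segment: li-i-liffitsa.
tense: i- → remote past.
voice: li- → passive.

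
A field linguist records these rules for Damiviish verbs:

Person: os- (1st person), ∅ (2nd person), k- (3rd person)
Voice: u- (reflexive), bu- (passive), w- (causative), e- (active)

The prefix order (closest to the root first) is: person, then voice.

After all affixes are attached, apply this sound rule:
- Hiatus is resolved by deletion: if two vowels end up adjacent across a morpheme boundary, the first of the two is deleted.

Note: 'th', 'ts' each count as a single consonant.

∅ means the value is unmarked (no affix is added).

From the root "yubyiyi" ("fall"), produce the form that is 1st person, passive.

Attach person 1st person os- → osyubyiyi.
Attach voice passive bu- → buosyubyiyi.
Apply vowel deletion: buosyubyiyi → bosyubyiyi.

bosyubyiyi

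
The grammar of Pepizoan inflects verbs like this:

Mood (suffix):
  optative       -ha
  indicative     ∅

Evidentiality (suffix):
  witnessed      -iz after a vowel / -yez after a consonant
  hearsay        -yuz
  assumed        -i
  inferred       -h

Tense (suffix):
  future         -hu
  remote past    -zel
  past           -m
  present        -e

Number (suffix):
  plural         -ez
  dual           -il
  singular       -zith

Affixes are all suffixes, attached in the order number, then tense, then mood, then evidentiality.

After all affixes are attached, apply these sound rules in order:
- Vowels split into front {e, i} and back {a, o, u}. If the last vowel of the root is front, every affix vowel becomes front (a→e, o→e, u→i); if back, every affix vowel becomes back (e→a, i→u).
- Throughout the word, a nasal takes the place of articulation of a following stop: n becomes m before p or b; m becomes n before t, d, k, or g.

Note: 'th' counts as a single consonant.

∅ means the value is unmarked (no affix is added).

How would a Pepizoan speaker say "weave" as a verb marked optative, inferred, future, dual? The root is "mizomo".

Attach number dual -il → mizomoil.
Attach tense future -hu → mizomoilhu.
Attach mood optative -ha → mizomoilhuha.
Attach evidentiality inferred -h → mizomoilhuhah.
Apply vowel harmony: mizomoilhuhah → mizomoulhuhah.
Nasal assimilation: no change.

mizomoulhuhah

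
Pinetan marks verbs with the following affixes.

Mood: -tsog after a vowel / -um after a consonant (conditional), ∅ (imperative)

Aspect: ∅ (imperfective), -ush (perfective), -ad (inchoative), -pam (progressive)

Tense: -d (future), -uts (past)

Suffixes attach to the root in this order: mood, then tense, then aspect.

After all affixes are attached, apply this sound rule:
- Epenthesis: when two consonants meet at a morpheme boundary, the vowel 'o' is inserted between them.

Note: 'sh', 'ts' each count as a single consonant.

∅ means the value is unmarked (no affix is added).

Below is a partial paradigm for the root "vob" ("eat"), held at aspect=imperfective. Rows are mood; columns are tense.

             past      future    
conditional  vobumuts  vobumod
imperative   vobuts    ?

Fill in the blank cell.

mood = imperative: zero marking, form stays vob.
Attach tense future -d → vobd.
aspect = imperfective: zero marking, form stays vobd.
Apply epenthesis: vobd → vobod.

vobod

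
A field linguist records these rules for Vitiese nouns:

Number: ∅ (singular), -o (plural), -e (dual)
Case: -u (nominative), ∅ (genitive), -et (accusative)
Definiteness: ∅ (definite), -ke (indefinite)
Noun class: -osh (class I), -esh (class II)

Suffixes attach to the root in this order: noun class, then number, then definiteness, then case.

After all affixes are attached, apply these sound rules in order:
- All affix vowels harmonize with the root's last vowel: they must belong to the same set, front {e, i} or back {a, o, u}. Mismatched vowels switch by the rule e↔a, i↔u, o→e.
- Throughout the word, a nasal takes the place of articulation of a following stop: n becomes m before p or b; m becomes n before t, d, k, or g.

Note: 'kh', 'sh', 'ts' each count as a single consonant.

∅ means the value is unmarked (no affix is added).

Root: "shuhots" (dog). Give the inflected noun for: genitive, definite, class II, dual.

Attach noun class class II -esh → shuhotsesh.
Attach number dual -e → shuhotseshe.
definiteness = definite: zero marking, form stays shuhotseshe.
case = genitive: zero marking, form stays shuhotseshe.
Apply vowel harmony: shuhotseshe → shuhotsasha.
Nasal assimilation: no change.

shuhotsasha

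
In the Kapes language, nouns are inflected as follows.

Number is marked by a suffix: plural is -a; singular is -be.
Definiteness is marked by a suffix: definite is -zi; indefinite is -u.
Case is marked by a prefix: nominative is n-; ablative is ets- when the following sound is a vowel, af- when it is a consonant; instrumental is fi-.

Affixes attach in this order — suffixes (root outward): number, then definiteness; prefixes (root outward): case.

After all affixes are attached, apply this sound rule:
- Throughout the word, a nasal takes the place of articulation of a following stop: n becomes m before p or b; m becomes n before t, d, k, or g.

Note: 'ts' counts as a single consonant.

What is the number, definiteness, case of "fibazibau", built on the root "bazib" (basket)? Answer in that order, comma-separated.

Segment: fi-bazib-a-u.
number: -a → plural.
definiteness: -u → indefinite.
case: fi- → instrumental.

plural, indefinite, instrumental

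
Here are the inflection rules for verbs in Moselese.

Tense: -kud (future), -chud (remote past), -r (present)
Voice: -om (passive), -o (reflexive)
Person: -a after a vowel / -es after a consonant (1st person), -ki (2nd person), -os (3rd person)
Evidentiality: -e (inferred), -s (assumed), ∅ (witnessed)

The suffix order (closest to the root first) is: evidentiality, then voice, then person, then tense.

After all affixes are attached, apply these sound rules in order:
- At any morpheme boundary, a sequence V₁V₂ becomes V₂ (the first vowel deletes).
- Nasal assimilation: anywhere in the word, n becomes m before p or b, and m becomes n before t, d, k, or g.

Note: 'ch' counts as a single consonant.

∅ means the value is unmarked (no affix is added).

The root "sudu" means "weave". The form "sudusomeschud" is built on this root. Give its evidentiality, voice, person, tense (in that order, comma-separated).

assumed, passive, 1st person, remote past

Segment: sudu-s-om-es-chud.
evidentiality: -s → assumed.
voice: -om → passive.
person: -a/es → 1st person.
tense: -chud → remote past.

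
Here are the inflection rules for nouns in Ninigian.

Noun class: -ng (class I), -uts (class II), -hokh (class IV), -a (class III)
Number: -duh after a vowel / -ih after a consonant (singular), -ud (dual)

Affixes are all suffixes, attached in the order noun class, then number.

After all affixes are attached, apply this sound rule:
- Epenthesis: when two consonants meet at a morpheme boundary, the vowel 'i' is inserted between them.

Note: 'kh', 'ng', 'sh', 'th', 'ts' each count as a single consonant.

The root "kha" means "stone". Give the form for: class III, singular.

khaaduh

Attach noun class class III -a → khaa.
Attach number singular -duh (after vowel 'a') → khaaduh.
Epenthesis: no change.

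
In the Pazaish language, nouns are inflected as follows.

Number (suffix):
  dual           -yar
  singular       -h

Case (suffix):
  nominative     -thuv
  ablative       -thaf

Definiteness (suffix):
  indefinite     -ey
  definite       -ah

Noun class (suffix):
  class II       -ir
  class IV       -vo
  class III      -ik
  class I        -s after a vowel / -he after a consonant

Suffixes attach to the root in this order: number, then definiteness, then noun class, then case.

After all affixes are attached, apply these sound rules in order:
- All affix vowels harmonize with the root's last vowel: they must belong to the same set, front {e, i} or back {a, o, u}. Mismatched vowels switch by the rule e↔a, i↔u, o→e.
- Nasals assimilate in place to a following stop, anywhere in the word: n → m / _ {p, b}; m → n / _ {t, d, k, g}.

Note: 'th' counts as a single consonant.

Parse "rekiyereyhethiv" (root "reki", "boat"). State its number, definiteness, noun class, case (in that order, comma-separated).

Segment: reki-yar-ey-he-thuv.
number: -yar → dual.
definiteness: -ey → indefinite.
noun class: -s/he → class I.
case: -thuv → nominative.

dual, indefinite, class I, nominative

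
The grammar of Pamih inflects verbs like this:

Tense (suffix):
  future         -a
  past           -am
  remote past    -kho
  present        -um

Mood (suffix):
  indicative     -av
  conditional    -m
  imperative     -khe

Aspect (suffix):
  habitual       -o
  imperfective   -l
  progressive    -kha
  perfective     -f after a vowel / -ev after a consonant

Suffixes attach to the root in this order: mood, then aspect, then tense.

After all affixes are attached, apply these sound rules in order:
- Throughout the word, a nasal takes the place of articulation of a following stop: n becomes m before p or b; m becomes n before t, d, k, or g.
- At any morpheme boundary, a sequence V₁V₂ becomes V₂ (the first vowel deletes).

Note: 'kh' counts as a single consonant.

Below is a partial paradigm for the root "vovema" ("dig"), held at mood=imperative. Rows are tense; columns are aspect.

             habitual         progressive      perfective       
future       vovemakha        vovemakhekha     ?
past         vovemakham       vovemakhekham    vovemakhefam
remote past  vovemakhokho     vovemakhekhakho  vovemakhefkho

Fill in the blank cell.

vovemakhefa

Attach mood imperative -khe → vovemakhe.
Attach aspect perfective -f (after vowel 'e') → vovemakhef.
Attach tense future -a → vovemakhefa.
Nasal assimilation: no change.
Vowel deletion: no change.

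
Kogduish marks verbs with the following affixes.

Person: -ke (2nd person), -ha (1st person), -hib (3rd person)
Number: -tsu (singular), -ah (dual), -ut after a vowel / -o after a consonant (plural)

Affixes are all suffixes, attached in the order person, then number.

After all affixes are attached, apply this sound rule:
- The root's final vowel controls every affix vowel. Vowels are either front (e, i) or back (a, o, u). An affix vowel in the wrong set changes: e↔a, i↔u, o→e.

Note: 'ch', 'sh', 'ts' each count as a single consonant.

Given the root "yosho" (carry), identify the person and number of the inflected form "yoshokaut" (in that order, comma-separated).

2nd person, plural

Segment: yosho-ke-ut.
person: -ke → 2nd person.
number: -ut/o → plural.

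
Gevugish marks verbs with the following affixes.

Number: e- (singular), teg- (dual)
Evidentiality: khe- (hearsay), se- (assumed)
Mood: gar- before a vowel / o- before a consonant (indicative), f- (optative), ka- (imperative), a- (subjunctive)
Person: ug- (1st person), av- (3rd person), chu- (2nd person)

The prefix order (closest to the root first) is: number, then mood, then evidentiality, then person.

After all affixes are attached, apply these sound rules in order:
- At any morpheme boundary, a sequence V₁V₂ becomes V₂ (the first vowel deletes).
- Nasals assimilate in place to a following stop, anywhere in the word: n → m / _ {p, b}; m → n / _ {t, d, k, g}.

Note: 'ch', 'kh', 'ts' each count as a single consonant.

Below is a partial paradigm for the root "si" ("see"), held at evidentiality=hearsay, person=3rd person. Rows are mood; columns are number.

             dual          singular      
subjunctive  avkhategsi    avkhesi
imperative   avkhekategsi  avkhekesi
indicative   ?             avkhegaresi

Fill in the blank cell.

avkhotegsi

Attach number dual teg- → tegsi.
Attach mood indicative o- (before consonant 't') → otegsi.
Attach evidentiality hearsay khe- → kheotegsi.
Attach person 3rd person av- → avkheotegsi.
Apply vowel deletion: avkheotegsi → avkhotegsi.
Nasal assimilation: no change.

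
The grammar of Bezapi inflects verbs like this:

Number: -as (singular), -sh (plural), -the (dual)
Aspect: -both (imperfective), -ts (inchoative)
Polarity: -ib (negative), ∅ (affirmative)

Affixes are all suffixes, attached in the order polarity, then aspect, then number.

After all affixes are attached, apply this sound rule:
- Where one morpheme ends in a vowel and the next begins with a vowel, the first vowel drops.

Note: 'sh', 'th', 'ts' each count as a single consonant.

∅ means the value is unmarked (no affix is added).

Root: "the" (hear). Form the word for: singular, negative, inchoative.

Attach polarity negative -ib → theib.
Attach aspect inchoative -ts → theibts.
Attach number singular -as → theibtsas.
Apply vowel deletion: theibtsas → thibtsas.

thibtsas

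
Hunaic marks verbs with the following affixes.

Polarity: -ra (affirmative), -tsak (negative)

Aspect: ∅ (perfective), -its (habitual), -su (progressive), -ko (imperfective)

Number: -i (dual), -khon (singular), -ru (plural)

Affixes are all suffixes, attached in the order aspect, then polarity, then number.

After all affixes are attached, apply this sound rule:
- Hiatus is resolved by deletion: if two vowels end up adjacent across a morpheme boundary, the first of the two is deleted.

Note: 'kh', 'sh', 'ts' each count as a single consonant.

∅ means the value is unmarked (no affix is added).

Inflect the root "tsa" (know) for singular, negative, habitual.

Attach aspect habitual -its → tsaits.
Attach polarity negative -tsak → tsaitstsak.
Attach number singular -khon → tsaitstsakkhon.
Apply vowel deletion: tsaitstsakkhon → tsitstsakkhon.

tsitstsakkhon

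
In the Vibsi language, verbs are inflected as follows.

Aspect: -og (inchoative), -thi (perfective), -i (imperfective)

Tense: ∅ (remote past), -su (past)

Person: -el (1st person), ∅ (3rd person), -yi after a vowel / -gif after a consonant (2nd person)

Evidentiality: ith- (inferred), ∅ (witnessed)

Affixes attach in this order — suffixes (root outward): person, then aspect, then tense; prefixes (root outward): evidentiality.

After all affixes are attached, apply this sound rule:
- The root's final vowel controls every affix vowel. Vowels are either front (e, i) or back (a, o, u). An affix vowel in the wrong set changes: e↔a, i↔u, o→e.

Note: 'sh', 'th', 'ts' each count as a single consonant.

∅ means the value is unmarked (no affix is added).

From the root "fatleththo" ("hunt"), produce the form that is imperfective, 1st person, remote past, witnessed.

evidentiality = witnessed: zero marking, form stays fatleththo.
Attach person 1st person -el → fatleththoel.
Attach aspect imperfective -i → fatleththoeli.
tense = remote past: zero marking, form stays fatleththoeli.
Apply vowel harmony: fatleththoeli → fatleththoalu.

fatleththoalu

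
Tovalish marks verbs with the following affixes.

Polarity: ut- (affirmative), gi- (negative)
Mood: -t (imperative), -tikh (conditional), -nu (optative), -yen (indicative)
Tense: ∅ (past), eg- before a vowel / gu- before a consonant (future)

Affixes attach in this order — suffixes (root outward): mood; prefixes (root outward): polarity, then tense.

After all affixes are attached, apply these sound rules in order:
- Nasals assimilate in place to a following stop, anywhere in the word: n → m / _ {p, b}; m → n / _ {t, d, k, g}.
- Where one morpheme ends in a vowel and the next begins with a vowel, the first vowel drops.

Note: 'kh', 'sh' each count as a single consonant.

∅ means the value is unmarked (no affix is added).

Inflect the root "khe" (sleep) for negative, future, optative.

gugikhenu

Attach polarity negative gi- → gikhe.
Attach mood optative -nu → gikhenu.
Attach tense future gu- (before consonant 'g') → gugikhenu.
Nasal assimilation: no change.
Vowel deletion: no change.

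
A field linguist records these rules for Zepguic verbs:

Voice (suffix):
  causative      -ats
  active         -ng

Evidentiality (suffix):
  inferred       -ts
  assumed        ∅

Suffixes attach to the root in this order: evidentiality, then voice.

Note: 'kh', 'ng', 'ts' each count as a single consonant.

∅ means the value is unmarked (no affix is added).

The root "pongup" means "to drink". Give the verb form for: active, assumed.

evidentiality = assumed: zero marking, form stays pongup.
Attach voice active -ng → pongupng.

pongupng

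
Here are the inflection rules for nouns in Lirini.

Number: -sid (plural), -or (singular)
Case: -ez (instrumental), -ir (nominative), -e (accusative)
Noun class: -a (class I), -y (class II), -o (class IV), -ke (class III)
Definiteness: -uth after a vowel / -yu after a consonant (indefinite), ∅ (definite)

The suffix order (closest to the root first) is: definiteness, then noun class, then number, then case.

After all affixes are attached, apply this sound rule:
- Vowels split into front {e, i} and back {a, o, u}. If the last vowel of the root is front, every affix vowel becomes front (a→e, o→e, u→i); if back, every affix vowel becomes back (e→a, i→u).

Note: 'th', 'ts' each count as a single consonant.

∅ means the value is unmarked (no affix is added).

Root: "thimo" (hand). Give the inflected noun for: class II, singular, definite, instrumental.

thimoyoraz

definiteness = definite: zero marking, form stays thimo.
Attach noun class class II -y → thimoy.
Attach number singular -or → thimoyor.
Attach case instrumental -ez → thimoyorez.
Apply vowel harmony: thimoyorez → thimoyoraz.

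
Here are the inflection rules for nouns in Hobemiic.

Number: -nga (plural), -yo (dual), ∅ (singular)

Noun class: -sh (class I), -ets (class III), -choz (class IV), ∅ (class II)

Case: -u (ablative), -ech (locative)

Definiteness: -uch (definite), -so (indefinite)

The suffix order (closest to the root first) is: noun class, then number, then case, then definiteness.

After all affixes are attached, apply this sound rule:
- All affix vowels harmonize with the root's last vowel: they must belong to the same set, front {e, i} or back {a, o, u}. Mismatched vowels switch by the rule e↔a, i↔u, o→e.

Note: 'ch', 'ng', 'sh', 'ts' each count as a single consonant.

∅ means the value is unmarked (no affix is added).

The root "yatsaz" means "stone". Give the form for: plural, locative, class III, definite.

Attach noun class class III -ets → yatsazets.
Attach number plural -nga → yatsazetsnga.
Attach case locative -ech → yatsazetsngaech.
Attach definiteness definite -uch → yatsazetsngaechuch.
Apply vowel harmony: yatsazetsngaechuch → yatsazatsngaachuch.

yatsazatsngaachuch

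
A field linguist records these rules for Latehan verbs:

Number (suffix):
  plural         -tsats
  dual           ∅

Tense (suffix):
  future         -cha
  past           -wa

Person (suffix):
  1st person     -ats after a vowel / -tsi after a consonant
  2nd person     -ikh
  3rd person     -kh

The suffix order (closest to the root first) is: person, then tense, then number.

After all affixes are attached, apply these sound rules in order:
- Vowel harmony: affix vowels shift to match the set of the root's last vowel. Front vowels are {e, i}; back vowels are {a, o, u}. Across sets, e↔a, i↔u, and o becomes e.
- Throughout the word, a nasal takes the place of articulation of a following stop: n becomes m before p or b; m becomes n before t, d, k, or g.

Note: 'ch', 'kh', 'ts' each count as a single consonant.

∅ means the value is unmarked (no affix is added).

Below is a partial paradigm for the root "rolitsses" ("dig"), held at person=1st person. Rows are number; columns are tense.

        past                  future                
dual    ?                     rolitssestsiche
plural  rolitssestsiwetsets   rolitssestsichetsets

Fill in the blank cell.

rolitssestsiwe

Attach person 1st person -tsi (after consonant 's') → rolitssestsi.
Attach tense past -wa → rolitssestsiwa.
number = dual: zero marking, form stays rolitssestsiwa.
Apply vowel harmony: rolitssestsiwa → rolitssestsiwe.
Nasal assimilation: no change.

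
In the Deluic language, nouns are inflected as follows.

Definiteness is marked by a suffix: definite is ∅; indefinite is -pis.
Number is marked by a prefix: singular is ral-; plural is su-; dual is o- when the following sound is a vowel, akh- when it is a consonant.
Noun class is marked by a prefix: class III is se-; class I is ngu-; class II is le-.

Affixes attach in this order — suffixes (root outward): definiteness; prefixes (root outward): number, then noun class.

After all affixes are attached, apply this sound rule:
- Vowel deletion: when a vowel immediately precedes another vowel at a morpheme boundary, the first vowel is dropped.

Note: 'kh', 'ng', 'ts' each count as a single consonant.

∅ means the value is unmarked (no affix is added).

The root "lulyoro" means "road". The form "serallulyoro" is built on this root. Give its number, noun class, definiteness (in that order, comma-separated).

Segment: se-ral-lulyoro.
number: ral- → singular.
noun class: se- → class III.
definiteness: ∅ → definite.

singular, class III, definite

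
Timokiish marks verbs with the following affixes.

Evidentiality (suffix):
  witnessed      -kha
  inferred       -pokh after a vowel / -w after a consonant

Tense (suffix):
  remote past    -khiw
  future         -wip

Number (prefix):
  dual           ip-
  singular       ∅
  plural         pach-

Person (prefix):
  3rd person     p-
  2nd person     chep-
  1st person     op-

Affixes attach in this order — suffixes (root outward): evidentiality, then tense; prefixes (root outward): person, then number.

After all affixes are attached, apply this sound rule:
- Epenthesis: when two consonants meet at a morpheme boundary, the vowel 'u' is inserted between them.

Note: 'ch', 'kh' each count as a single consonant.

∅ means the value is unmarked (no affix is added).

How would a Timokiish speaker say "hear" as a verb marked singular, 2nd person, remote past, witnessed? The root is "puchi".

chepupuchikhakhiw

Attach person 2nd person chep- → cheppuchi.
Attach evidentiality witnessed -kha → cheppuchikha.
Attach tense remote past -khiw → cheppuchikhakhiw.
number = singular: zero marking, form stays cheppuchikhakhiw.
Apply epenthesis: cheppuchikhakhiw → chepupuchikhakhiw.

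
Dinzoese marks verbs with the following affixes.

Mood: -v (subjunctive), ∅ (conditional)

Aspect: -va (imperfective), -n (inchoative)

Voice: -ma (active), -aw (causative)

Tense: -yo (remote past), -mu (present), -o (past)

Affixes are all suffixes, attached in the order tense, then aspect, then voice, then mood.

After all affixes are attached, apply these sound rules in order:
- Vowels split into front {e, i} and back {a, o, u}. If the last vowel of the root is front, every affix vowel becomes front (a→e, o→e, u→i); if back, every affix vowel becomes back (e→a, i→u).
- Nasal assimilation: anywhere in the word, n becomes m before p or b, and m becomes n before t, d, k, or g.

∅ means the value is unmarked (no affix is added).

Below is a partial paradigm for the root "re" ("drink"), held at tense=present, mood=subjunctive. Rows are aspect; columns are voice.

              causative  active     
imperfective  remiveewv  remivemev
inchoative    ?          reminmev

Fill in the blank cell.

Attach tense present -mu → remu.
Attach aspect inchoative -n → remun.
Attach voice causative -aw → remunaw.
Attach mood subjunctive -v → remunawv.
Apply vowel harmony: remunawv → reminewv.
Nasal assimilation: no change.

reminewv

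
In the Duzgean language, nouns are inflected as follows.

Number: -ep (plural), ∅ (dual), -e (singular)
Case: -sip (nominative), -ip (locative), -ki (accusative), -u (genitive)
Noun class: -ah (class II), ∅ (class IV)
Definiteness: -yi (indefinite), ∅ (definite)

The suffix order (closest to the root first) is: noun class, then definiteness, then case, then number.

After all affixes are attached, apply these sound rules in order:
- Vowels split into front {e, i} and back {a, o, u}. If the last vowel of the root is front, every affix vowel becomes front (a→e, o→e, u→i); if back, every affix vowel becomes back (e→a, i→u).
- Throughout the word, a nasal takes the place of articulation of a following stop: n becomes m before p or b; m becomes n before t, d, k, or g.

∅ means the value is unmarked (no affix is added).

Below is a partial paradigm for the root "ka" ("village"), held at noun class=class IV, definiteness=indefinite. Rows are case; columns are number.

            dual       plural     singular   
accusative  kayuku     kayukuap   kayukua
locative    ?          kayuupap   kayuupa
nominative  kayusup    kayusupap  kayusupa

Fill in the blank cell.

kayuup

noun class = class IV: zero marking, form stays ka.
Attach definiteness indefinite -yi → kayi.
Attach case locative -ip → kayiip.
number = dual: zero marking, form stays kayiip.
Apply vowel harmony: kayiip → kayuup.
Nasal assimilation: no change.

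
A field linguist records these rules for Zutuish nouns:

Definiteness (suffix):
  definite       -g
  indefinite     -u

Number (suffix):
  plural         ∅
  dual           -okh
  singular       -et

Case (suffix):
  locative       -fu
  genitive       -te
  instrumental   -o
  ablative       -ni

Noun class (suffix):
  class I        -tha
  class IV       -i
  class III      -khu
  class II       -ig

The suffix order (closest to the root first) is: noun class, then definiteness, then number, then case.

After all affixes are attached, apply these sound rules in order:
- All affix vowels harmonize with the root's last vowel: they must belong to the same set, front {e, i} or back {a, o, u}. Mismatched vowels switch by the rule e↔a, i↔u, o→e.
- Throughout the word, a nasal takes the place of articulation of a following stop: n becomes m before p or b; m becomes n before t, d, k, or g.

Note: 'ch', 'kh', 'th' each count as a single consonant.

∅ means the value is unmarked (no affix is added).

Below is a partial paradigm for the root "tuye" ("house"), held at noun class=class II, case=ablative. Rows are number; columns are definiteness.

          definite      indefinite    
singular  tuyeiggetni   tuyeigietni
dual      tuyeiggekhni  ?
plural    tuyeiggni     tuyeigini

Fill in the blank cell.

Attach noun class class II -ig → tuyeig.
Attach definiteness indefinite -u → tuyeigu.
Attach number dual -okh → tuyeiguokh.
Attach case ablative -ni → tuyeiguokhni.
Apply vowel harmony: tuyeiguokhni → tuyeigiekhni.
Nasal assimilation: no change.

tuyeigiekhni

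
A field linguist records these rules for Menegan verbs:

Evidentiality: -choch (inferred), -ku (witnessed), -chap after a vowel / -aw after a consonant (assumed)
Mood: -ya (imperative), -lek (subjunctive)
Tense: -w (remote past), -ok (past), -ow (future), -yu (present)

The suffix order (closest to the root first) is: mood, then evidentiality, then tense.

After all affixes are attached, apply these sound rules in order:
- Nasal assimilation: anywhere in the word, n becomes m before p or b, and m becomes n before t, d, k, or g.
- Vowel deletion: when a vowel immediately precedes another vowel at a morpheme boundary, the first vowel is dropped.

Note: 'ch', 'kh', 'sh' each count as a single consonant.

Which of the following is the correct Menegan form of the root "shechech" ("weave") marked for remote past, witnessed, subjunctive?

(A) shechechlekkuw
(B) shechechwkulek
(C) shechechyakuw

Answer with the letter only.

A

Attach mood subjunctive -lek → shechechlek.
Attach evidentiality witnessed -ku → shechechlekku.
Attach tense remote past -w → shechechlekkuw.
Nasal assimilation: no change.
Vowel deletion: no change.
So the correct form is shechechlekkuw, option (A).
(C) shechechyakuw is wrong: it uses imperative instead of subjunctive for mood.
(B) shechechwkulek is wrong: it has the affixes in the wrong order.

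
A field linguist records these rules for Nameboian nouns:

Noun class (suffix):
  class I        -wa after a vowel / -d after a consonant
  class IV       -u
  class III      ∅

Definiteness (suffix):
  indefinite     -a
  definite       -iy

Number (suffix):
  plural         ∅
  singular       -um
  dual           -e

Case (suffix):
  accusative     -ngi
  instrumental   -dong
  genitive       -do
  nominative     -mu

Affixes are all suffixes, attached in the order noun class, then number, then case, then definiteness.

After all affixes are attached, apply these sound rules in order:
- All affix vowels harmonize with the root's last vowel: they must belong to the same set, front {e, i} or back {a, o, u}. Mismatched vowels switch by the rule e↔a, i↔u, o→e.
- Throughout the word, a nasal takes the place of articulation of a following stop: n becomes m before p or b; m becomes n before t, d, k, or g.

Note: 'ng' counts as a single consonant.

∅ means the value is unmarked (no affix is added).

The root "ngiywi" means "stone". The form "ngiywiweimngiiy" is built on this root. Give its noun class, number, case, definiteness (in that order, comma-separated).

Segment: ngiywi-wa-um-ngi-iy.
noun class: -wa/d → class I.
number: -um → singular.
case: -ngi → accusative.
definiteness: -iy → definite.

class I, singular, accusative, definite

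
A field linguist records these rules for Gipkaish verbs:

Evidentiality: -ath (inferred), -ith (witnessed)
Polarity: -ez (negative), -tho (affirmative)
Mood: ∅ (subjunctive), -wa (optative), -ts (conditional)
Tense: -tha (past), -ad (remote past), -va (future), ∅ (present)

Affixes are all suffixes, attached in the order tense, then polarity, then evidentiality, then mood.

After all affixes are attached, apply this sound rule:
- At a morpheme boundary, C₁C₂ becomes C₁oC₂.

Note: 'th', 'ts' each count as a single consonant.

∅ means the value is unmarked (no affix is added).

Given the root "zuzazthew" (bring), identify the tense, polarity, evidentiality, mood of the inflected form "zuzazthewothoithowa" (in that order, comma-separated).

Segment: zuzazthew-tho-ith-wa.
tense: ∅ → present.
polarity: -tho → affirmative.
evidentiality: -ith → witnessed.
mood: -wa → optative.

present, affirmative, witnessed, optative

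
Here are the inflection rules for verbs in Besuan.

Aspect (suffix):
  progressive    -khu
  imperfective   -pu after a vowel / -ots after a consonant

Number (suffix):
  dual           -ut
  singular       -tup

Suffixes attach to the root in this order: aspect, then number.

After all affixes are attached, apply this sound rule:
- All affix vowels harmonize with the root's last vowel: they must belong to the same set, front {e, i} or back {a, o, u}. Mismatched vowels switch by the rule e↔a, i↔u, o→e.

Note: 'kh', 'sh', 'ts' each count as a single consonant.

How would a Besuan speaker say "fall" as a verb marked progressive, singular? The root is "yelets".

Attach aspect progressive -khu → yeletskhu.
Attach number singular -tup → yeletskhutup.
Apply vowel harmony: yeletskhutup → yeletskhitip.

yeletskhitip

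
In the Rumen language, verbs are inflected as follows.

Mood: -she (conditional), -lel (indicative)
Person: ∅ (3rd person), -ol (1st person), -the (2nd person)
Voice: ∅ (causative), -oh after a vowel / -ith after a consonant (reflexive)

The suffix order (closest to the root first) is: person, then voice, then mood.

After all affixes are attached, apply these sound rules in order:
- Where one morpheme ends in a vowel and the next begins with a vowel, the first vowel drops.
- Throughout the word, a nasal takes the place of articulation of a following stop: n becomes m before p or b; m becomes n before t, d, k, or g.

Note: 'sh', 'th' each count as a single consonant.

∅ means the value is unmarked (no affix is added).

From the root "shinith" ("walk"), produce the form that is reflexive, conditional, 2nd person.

shiniththohshe

Attach person 2nd person -the → shiniththe.
Attach voice reflexive -oh (after vowel 'e') → shiniththeoh.
Attach mood conditional -she → shiniththeohshe.
Apply vowel deletion: shiniththeohshe → shiniththohshe.
Nasal assimilation: no change.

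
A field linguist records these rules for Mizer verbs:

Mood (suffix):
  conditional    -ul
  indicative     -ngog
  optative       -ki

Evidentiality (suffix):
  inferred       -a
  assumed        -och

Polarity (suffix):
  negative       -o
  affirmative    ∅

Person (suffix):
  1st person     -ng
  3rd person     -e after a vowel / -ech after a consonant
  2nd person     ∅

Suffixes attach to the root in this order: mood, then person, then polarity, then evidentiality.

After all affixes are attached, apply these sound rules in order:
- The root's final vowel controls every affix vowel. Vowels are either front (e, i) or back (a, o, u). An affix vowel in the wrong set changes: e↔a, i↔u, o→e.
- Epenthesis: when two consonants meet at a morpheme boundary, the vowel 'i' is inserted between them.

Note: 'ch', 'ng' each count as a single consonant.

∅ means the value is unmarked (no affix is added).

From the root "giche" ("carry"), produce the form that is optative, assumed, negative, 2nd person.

gichekieech

Attach mood optative -ki → gicheki.
person = 2nd person: zero marking, form stays gicheki.
Attach polarity negative -o → gichekio.
Attach evidentiality assumed -och → gichekiooch.
Apply vowel harmony: gichekiooch → gichekieech.
Epenthesis: no change.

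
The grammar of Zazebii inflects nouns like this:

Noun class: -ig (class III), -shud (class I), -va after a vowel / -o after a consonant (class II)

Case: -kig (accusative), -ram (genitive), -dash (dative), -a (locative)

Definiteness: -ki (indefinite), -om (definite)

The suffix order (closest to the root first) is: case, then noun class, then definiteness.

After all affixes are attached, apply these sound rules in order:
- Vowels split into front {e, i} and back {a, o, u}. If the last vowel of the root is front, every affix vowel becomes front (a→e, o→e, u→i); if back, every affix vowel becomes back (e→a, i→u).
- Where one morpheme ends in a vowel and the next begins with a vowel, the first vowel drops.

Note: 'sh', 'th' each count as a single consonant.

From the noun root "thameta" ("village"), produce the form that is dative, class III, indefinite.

Attach case dative -dash → thametadash.
Attach noun class class III -ig → thametadashig.
Attach definiteness indefinite -ki → thametadashigki.
Apply vowel harmony: thametadashigki → thametadashugku.
Vowel deletion: no change.

thametadashugku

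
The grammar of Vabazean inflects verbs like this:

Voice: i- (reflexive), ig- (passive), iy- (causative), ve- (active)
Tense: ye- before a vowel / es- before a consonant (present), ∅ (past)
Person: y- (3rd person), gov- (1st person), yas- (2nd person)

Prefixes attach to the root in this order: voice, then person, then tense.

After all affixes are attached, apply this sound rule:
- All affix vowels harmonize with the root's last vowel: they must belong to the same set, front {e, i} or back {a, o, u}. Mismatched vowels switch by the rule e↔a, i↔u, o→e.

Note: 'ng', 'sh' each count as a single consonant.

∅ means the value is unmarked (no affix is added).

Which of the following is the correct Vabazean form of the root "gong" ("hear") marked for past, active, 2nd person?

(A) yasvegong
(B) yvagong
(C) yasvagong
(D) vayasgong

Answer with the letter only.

Attach voice active ve- → vegong.
Attach person 2nd person yas- → yasvegong.
tense = past: zero marking, form stays yasvegong.
Apply vowel harmony: yasvegong → yasvagong.
So the correct form is yasvagong, option (C).
(D) vayasgong is wrong: it has the affixes in the wrong order.
(B) yvagong is wrong: it uses 3rd person instead of 2nd person for person.
(A) yasvegong is wrong: it fails to apply the sound rule(s).

C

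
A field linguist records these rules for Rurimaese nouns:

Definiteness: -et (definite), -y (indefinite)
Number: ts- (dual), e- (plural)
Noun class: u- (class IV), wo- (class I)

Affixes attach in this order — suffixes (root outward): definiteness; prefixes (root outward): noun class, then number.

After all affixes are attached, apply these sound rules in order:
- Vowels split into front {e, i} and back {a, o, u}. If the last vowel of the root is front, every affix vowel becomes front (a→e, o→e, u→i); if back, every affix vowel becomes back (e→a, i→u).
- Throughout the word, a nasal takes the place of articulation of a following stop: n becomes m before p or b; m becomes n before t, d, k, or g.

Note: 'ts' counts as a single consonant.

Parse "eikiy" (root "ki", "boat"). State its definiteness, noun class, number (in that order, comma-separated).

indefinite, class IV, plural

Segment: e-u-ki-y.
definiteness: -y → indefinite.
noun class: u- → class IV.
number: e- → plural.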